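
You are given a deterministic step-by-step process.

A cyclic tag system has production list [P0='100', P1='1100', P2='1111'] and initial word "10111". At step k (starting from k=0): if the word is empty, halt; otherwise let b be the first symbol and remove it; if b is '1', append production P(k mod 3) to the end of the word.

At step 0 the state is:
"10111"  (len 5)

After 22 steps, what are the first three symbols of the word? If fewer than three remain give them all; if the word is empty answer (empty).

0) "10111"  (len 5)
1) "0111100"  (len 7)
2) "111100"  (len 6)
3) "111001111"  (len 9)
4) "11001111100"  (len 11)
5) "10011111001100"  (len 14)
6) "00111110011001111"  (len 17)
7) "0111110011001111"  (len 16)
8) "111110011001111"  (len 15)
9) "111100110011111111"  (len 18)
10) "11100110011111111100"  (len 20)
11) "11001100111111111001100"  (len 23)
12) "10011001111111110011001111"  (len 26)
13) "0011001111111110011001111100"  (len 28)
14) "011001111111110011001111100"  (len 27)
15) "11001111111110011001111100"  (len 26)
16) "1001111111110011001111100100"  (len 28)
17) "0011111111100110011111001001100"  (len 31)
18) "011111111100110011111001001100"  (len 30)
19) "11111111100110011111001001100"  (len 29)
20) "11111111001100111110010011001100"  (len 32)
21) "11111110011001111100100110011001111"  (len 35)
22) "1111110011001111100100110011001111100"  (len 37)

111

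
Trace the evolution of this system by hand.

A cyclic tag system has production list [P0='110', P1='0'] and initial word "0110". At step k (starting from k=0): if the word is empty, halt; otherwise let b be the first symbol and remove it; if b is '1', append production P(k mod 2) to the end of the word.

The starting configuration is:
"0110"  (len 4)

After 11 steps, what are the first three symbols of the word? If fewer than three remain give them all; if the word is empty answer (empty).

001

step 0: "0110"  (len 4)
step 1: "110"  (len 3)
step 2: "100"  (len 3)
step 3: "00110"  (len 5)
step 4: "0110"  (len 4)
step 5: "110"  (len 3)
step 6: "100"  (len 3)
step 7: "00110"  (len 5)
step 8: "0110"  (len 4)
step 9: "110"  (len 3)
step 10: "100"  (len 3)
step 11: "00110"  (len 5)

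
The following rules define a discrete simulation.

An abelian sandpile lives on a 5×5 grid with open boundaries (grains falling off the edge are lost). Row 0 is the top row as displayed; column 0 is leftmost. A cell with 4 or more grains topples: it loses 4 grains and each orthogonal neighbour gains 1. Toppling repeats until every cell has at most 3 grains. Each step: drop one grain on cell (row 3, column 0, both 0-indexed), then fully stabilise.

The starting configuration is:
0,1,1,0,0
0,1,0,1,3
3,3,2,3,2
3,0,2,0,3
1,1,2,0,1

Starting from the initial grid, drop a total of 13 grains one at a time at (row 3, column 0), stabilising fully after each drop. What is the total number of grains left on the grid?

37

t=0: 0,1,1,0,0
0,1,0,1,3
3,3,2,3,2
3,0,2,0,3
1,1,2,0,1
t=1: 0,1,1,0,0
1,2,0,1,3
1,0,3,3,2
1,2,2,0,3
2,1,2,0,1
t=2: 0,1,1,0,0
1,2,0,1,3
1,0,3,3,2
2,2,2,0,3
2,1,2,0,1
t=3: 0,1,1,0,0
1,2,0,1,3
1,0,3,3,2
3,2,2,0,3
2,1,2,0,1
t=4: 0,1,1,0,0
1,2,0,1,3
2,0,3,3,2
0,3,2,0,3
3,1,2,0,1
t=5: 0,1,1,0,0
1,2,0,1,3
2,0,3,3,2
1,3,2,0,3
3,1,2,0,1
t=6: 0,1,1,0,0
1,2,0,1,3
2,0,3,3,2
2,3,2,0,3
3,1,2,0,1
t=7: 0,1,1,0,0
1,2,0,1,3
2,0,3,3,2
3,3,2,0,3
3,1,2,0,1
t=8: 0,1,1,0,0
1,2,0,1,3
3,1,3,3,2
2,0,3,0,3
0,3,2,0,1
t=9: 0,1,1,0,0
1,2,0,1,3
3,1,3,3,2
3,0,3,0,3
0,3,2,0,1
t=10: 0,1,1,0,0
2,2,0,1,3
0,2,3,3,2
1,1,3,0,3
1,3,2,0,1
t=11: 0,1,1,0,0
2,2,0,1,3
0,2,3,3,2
2,1,3,0,3
1,3,2,0,1
t=12: 0,1,1,0,0
2,2,0,1,3
0,2,3,3,2
3,1,3,0,3
1,3,2,0,1
t=13: 0,1,1,0,0
2,2,0,1,3
1,2,3,3,2
0,2,3,0,3
2,3,2,0,1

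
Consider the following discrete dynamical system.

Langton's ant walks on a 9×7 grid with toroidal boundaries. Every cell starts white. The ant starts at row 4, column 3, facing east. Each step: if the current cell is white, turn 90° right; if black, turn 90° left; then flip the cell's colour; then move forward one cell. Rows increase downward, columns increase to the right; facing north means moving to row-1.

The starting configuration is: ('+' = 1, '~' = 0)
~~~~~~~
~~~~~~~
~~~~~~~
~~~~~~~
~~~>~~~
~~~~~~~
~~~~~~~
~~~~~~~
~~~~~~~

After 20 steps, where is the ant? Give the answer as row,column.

[0] ~~~~~~~
~~~~~~~
~~~~~~~
~~~~~~~
~~~>~~~
~~~~~~~
~~~~~~~
~~~~~~~
~~~~~~~
[1] ~~~~~~~
~~~~~~~
~~~~~~~
~~~~~~~
~~~+~~~
~~~v~~~
~~~~~~~
~~~~~~~
~~~~~~~
[2] ~~~~~~~
~~~~~~~
~~~~~~~
~~~~~~~
~~~+~~~
~~<+~~~
~~~~~~~
~~~~~~~
~~~~~~~
[3] ~~~~~~~
~~~~~~~
~~~~~~~
~~~~~~~
~~^+~~~
~~++~~~
~~~~~~~
~~~~~~~
~~~~~~~
[4] ~~~~~~~
~~~~~~~
~~~~~~~
~~~~~~~
~~+>~~~
~~++~~~
~~~~~~~
~~~~~~~
~~~~~~~
[5] ~~~~~~~
~~~~~~~
~~~~~~~
~~~^~~~
~~+~~~~
~~++~~~
~~~~~~~
~~~~~~~
~~~~~~~
[6] ~~~~~~~
~~~~~~~
~~~~~~~
~~~+>~~
~~+~~~~
~~++~~~
~~~~~~~
~~~~~~~
~~~~~~~
[7] ~~~~~~~
~~~~~~~
~~~~~~~
~~~++~~
~~+~v~~
~~++~~~
~~~~~~~
~~~~~~~
~~~~~~~
[8] ~~~~~~~
~~~~~~~
~~~~~~~
~~~++~~
~~+<+~~
~~++~~~
~~~~~~~
~~~~~~~
~~~~~~~
[9] ~~~~~~~
~~~~~~~
~~~~~~~
~~~^+~~
~~+++~~
~~++~~~
~~~~~~~
~~~~~~~
~~~~~~~
[10] ~~~~~~~
~~~~~~~
~~~~~~~
~~<~+~~
~~+++~~
~~++~~~
~~~~~~~
~~~~~~~
~~~~~~~
[11] ~~~~~~~
~~~~~~~
~~^~~~~
~~+~+~~
~~+++~~
~~++~~~
~~~~~~~
~~~~~~~
~~~~~~~
[12] ~~~~~~~
~~~~~~~
~~+>~~~
~~+~+~~
~~+++~~
~~++~~~
~~~~~~~
~~~~~~~
~~~~~~~
[13] ~~~~~~~
~~~~~~~
~~++~~~
~~+v+~~
~~+++~~
~~++~~~
~~~~~~~
~~~~~~~
~~~~~~~
[14] ~~~~~~~
~~~~~~~
~~++~~~
~~<++~~
~~+++~~
~~++~~~
~~~~~~~
~~~~~~~
~~~~~~~
[15] ~~~~~~~
~~~~~~~
~~++~~~
~~~++~~
~~v++~~
~~++~~~
~~~~~~~
~~~~~~~
~~~~~~~
[16] ~~~~~~~
~~~~~~~
~~++~~~
~~~++~~
~~~>+~~
~~++~~~
~~~~~~~
~~~~~~~
~~~~~~~
[17] ~~~~~~~
~~~~~~~
~~++~~~
~~~^+~~
~~~~+~~
~~++~~~
~~~~~~~
~~~~~~~
~~~~~~~
[18] ~~~~~~~
~~~~~~~
~~++~~~
~~<~+~~
~~~~+~~
~~++~~~
~~~~~~~
~~~~~~~
~~~~~~~
[19] ~~~~~~~
~~~~~~~
~~^+~~~
~~+~+~~
~~~~+~~
~~++~~~
~~~~~~~
~~~~~~~
~~~~~~~
[20] ~~~~~~~
~~~~~~~
~<~+~~~
~~+~+~~
~~~~+~~
~~++~~~
~~~~~~~
~~~~~~~
~~~~~~~

2,1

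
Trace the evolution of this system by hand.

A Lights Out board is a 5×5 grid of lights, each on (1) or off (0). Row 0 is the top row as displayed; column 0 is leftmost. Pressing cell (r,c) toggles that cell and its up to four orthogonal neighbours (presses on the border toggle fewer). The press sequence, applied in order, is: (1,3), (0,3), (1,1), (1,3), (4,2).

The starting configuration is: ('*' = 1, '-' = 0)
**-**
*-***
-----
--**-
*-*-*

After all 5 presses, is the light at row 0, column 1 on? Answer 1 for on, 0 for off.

[0] **-**
*-***
-----
--**-
*-*-*
[1] **--*
*----
---*-
--**-
*-*-*
[2] ****-
*--*-
---*-
--**-
*-*-*
[3] *-**-
-***-
-*-*-
--**-
*-*-*
[4] *-*--
-*--*
-*---
--**-
*-*-*
[5] *-*--
-*--*
-*---
---*-
**-**

0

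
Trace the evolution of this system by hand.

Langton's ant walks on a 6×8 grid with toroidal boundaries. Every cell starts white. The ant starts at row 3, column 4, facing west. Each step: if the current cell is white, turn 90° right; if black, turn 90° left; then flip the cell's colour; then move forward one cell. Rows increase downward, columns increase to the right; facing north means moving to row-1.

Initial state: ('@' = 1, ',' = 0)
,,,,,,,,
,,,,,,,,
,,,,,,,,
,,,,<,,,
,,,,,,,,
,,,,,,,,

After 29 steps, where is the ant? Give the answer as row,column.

step 0: ,,,,,,,,
,,,,,,,,
,,,,,,,,
,,,,<,,,
,,,,,,,,
,,,,,,,,
step 1: ,,,,,,,,
,,,,,,,,
,,,,^,,,
,,,,@,,,
,,,,,,,,
,,,,,,,,
step 2: ,,,,,,,,
,,,,,,,,
,,,,@>,,
,,,,@,,,
,,,,,,,,
,,,,,,,,
step 3: ,,,,,,,,
,,,,,,,,
,,,,@@,,
,,,,@v,,
,,,,,,,,
,,,,,,,,
step 4: ,,,,,,,,
,,,,,,,,
,,,,@@,,
,,,,<@,,
,,,,,,,,
,,,,,,,,
step 5: ,,,,,,,,
,,,,,,,,
,,,,@@,,
,,,,,@,,
,,,,v,,,
,,,,,,,,
step 6: ,,,,,,,,
,,,,,,,,
,,,,@@,,
,,,,,@,,
,,,<@,,,
,,,,,,,,
step 7: ,,,,,,,,
,,,,,,,,
,,,,@@,,
,,,^,@,,
,,,@@,,,
,,,,,,,,
step 8: ,,,,,,,,
,,,,,,,,
,,,,@@,,
,,,@>@,,
,,,@@,,,
,,,,,,,,
step 9: ,,,,,,,,
,,,,,,,,
,,,,@@,,
,,,@@@,,
,,,@v,,,
,,,,,,,,
step 10: ,,,,,,,,
,,,,,,,,
,,,,@@,,
,,,@@@,,
,,,@,>,,
,,,,,,,,
step 11: ,,,,,,,,
,,,,,,,,
,,,,@@,,
,,,@@@,,
,,,@,@,,
,,,,,v,,
step 12: ,,,,,,,,
,,,,,,,,
,,,,@@,,
,,,@@@,,
,,,@,@,,
,,,,<@,,
step 13: ,,,,,,,,
,,,,,,,,
,,,,@@,,
,,,@@@,,
,,,@^@,,
,,,,@@,,
step 14: ,,,,,,,,
,,,,,,,,
,,,,@@,,
,,,@@@,,
,,,@@>,,
,,,,@@,,
step 15: ,,,,,,,,
,,,,,,,,
,,,,@@,,
,,,@@^,,
,,,@@,,,
,,,,@@,,
step 16: ,,,,,,,,
,,,,,,,,
,,,,@@,,
,,,@<,,,
,,,@@,,,
,,,,@@,,
step 17: ,,,,,,,,
,,,,,,,,
,,,,@@,,
,,,@,,,,
,,,@v,,,
,,,,@@,,
step 18: ,,,,,,,,
,,,,,,,,
,,,,@@,,
,,,@,,,,
,,,@,>,,
,,,,@@,,
step 19: ,,,,,,,,
,,,,,,,,
,,,,@@,,
,,,@,,,,
,,,@,@,,
,,,,@v,,
step 20: ,,,,,,,,
,,,,,,,,
,,,,@@,,
,,,@,,,,
,,,@,@,,
,,,,@,>,
step 21: ,,,,,,v,
,,,,,,,,
,,,,@@,,
,,,@,,,,
,,,@,@,,
,,,,@,@,
step 22: ,,,,,<@,
,,,,,,,,
,,,,@@,,
,,,@,,,,
,,,@,@,,
,,,,@,@,
step 23: ,,,,,@@,
,,,,,,,,
,,,,@@,,
,,,@,,,,
,,,@,@,,
,,,,@^@,
step 24: ,,,,,@@,
,,,,,,,,
,,,,@@,,
,,,@,,,,
,,,@,@,,
,,,,@@>,
step 25: ,,,,,@@,
,,,,,,,,
,,,,@@,,
,,,@,,,,
,,,@,@^,
,,,,@@,,
step 26: ,,,,,@@,
,,,,,,,,
,,,,@@,,
,,,@,,,,
,,,@,@@>
,,,,@@,,
step 27: ,,,,,@@,
,,,,,,,,
,,,,@@,,
,,,@,,,,
,,,@,@@@
,,,,@@,v
step 28: ,,,,,@@,
,,,,,,,,
,,,,@@,,
,,,@,,,,
,,,@,@@@
,,,,@@<@
step 29: ,,,,,@@,
,,,,,,,,
,,,,@@,,
,,,@,,,,
,,,@,@^@
,,,,@@@@

4,6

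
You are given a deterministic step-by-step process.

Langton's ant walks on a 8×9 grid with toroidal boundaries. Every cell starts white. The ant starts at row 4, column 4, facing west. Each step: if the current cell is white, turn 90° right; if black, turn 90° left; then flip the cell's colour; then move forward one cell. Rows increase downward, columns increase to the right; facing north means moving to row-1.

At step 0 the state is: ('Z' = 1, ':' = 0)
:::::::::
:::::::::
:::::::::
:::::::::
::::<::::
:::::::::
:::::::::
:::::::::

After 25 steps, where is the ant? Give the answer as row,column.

5,6

step 0: :::::::::
:::::::::
:::::::::
:::::::::
::::<::::
:::::::::
:::::::::
:::::::::
step 1: :::::::::
:::::::::
:::::::::
::::^::::
::::Z::::
:::::::::
:::::::::
:::::::::
step 2: :::::::::
:::::::::
:::::::::
::::Z>:::
::::Z::::
:::::::::
:::::::::
:::::::::
step 3: :::::::::
:::::::::
:::::::::
::::ZZ:::
::::Zv:::
:::::::::
:::::::::
:::::::::
step 4: :::::::::
:::::::::
:::::::::
::::ZZ:::
::::<Z:::
:::::::::
:::::::::
:::::::::
step 5: :::::::::
:::::::::
:::::::::
::::ZZ:::
:::::Z:::
::::v::::
:::::::::
:::::::::
step 6: :::::::::
:::::::::
:::::::::
::::ZZ:::
:::::Z:::
:::<Z::::
:::::::::
:::::::::
step 7: :::::::::
:::::::::
:::::::::
::::ZZ:::
:::^:Z:::
:::ZZ::::
:::::::::
:::::::::
step 8: :::::::::
:::::::::
:::::::::
::::ZZ:::
:::Z>Z:::
:::ZZ::::
:::::::::
:::::::::
step 9: :::::::::
:::::::::
:::::::::
::::ZZ:::
:::ZZZ:::
:::Zv::::
:::::::::
:::::::::
step 10: :::::::::
:::::::::
:::::::::
::::ZZ:::
:::ZZZ:::
:::Z:>:::
:::::::::
:::::::::
step 11: :::::::::
:::::::::
:::::::::
::::ZZ:::
:::ZZZ:::
:::Z:Z:::
:::::v:::
:::::::::
step 12: :::::::::
:::::::::
:::::::::
::::ZZ:::
:::ZZZ:::
:::Z:Z:::
::::<Z:::
:::::::::
step 13: :::::::::
:::::::::
:::::::::
::::ZZ:::
:::ZZZ:::
:::Z^Z:::
::::ZZ:::
:::::::::
step 14: :::::::::
:::::::::
:::::::::
::::ZZ:::
:::ZZZ:::
:::ZZ>:::
::::ZZ:::
:::::::::
step 15: :::::::::
:::::::::
:::::::::
::::ZZ:::
:::ZZ^:::
:::ZZ::::
::::ZZ:::
:::::::::
step 16: :::::::::
:::::::::
:::::::::
::::ZZ:::
:::Z<::::
:::ZZ::::
::::ZZ:::
:::::::::
step 17: :::::::::
:::::::::
:::::::::
::::ZZ:::
:::Z:::::
:::Zv::::
::::ZZ:::
:::::::::
step 18: :::::::::
:::::::::
:::::::::
::::ZZ:::
:::Z:::::
:::Z:>:::
::::ZZ:::
:::::::::
step 19: :::::::::
:::::::::
:::::::::
::::ZZ:::
:::Z:::::
:::Z:Z:::
::::Zv:::
:::::::::
step 20: :::::::::
:::::::::
:::::::::
::::ZZ:::
:::Z:::::
:::Z:Z:::
::::Z:>::
:::::::::
step 21: :::::::::
:::::::::
:::::::::
::::ZZ:::
:::Z:::::
:::Z:Z:::
::::Z:Z::
::::::v::
step 22: :::::::::
:::::::::
:::::::::
::::ZZ:::
:::Z:::::
:::Z:Z:::
::::Z:Z::
:::::<Z::
step 23: :::::::::
:::::::::
:::::::::
::::ZZ:::
:::Z:::::
:::Z:Z:::
::::Z^Z::
:::::ZZ::
step 24: :::::::::
:::::::::
:::::::::
::::ZZ:::
:::Z:::::
:::Z:Z:::
::::ZZ>::
:::::ZZ::
step 25: :::::::::
:::::::::
:::::::::
::::ZZ:::
:::Z:::::
:::Z:Z^::
::::ZZ:::
:::::ZZ::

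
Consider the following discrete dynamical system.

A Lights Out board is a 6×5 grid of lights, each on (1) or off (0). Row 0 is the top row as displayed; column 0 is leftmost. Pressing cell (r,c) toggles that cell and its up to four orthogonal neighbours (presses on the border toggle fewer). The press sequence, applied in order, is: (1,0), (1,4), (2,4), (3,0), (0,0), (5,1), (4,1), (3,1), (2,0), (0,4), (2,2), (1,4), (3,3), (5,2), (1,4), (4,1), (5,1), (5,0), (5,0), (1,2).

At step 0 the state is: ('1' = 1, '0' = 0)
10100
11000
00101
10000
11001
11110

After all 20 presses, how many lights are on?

[0] 10100
11000
00101
10000
11001
11110
[1] 00100
00000
10101
10000
11001
11110
[2] 00101
00011
10100
10000
11001
11110
[3] 00101
00010
10111
10001
11001
11110
[4] 00101
00010
00111
01001
01001
11110
[5] 11101
10010
00111
01001
01001
11110
[6] 11101
10010
00111
01001
00001
00010
[7] 11101
10010
00111
00001
11101
01010
[8] 11101
10010
01111
11101
10101
01010
[9] 11101
00010
10111
01101
10101
01010
[10] 11110
00011
10111
01101
10101
01010
[11] 11110
00111
11001
01001
10101
01010
[12] 11111
00100
11000
01001
10101
01010
[13] 11111
00100
11010
01110
10111
01010
[14] 11111
00100
11010
01110
10011
00100
[15] 11110
00111
11011
01110
10011
00100
[16] 11110
00111
11011
00110
01111
01100
[17] 11110
00111
11011
00110
00111
10000
[18] 11110
00111
11011
00110
10111
01000
[19] 11110
00111
11011
00110
00111
10000
[20] 11010
01001
11111
00110
00111
10000

16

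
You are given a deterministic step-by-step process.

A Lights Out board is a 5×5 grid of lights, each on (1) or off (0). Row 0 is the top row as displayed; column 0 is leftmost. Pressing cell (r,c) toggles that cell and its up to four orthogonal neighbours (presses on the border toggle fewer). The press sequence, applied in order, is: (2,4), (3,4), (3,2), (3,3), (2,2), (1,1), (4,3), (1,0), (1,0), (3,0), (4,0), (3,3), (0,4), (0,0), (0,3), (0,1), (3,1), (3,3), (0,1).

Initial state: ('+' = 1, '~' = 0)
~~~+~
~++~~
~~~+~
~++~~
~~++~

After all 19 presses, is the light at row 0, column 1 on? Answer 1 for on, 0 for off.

0) ~~~+~
~++~~
~~~+~
~++~~
~~++~
1) ~~~+~
~++~+
~~~~+
~++~+
~~++~
2) ~~~+~
~++~+
~~~~~
~+++~
~~+++
3) ~~~+~
~++~+
~~+~~
~~~~~
~~~++
4) ~~~+~
~++~+
~~++~
~~+++
~~~~+
5) ~~~+~
~+~~+
~+~~~
~~~++
~~~~+
6) ~+~+~
+~+~+
~~~~~
~~~++
~~~~+
7) ~+~+~
+~+~+
~~~~~
~~~~+
~~++~
8) ++~+~
~++~+
+~~~~
~~~~+
~~++~
9) ~+~+~
+~+~+
~~~~~
~~~~+
~~++~
10) ~+~+~
+~+~+
+~~~~
++~~+
+~++~
11) ~+~+~
+~+~+
+~~~~
~+~~+
~+++~
12) ~+~+~
+~+~+
+~~+~
~+++~
~++~~
13) ~+~~+
+~+~~
+~~+~
~+++~
~++~~
14) +~~~+
~~+~~
+~~+~
~+++~
~++~~
15) +~++~
~~++~
+~~+~
~+++~
~++~~
16) ~+~+~
~+++~
+~~+~
~+++~
~++~~
17) ~+~+~
~+++~
++~+~
+~~+~
~~+~~
18) ~+~+~
~+++~
++~~~
+~+~+
~~++~
19) +~++~
~~++~
++~~~
+~+~+
~~++~

0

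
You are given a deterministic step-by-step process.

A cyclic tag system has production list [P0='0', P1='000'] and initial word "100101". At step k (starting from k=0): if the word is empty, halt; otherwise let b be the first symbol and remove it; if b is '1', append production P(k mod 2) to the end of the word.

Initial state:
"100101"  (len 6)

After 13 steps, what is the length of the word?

0) "100101"  (len 6)
1) "001010"  (len 6)
2) "01010"  (len 5)
3) "1010"  (len 4)
4) "010000"  (len 6)
5) "10000"  (len 5)
6) "0000000"  (len 7)
7) "000000"  (len 6)
8) "00000"  (len 5)
9) "0000"  (len 4)
10) "000"  (len 3)
11) "00"  (len 2)
12) "0"  (len 1)
13) (halted — word empty)

0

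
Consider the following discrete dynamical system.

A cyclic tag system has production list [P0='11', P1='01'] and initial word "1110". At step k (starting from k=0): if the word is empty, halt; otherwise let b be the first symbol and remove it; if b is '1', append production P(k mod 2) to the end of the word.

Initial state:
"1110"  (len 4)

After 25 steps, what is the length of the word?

[0] "1110"  (len 4)
[1] "11011"  (len 5)
[2] "101101"  (len 6)
[3] "0110111"  (len 7)
[4] "110111"  (len 6)
[5] "1011111"  (len 7)
[6] "01111101"  (len 8)
[7] "1111101"  (len 7)
[8] "11110101"  (len 8)
[9] "111010111"  (len 9)
[10] "1101011101"  (len 10)
[11] "10101110111"  (len 11)
[12] "010111011101"  (len 12)
[13] "10111011101"  (len 11)
[14] "011101110101"  (len 12)
[15] "11101110101"  (len 11)
[16] "110111010101"  (len 12)
[17] "1011101010111"  (len 13)
[18] "01110101011101"  (len 14)
[19] "1110101011101"  (len 13)
[20] "11010101110101"  (len 14)
[21] "101010111010111"  (len 15)
[22] "0101011101011101"  (len 16)
[23] "101011101011101"  (len 15)
[24] "0101110101110101"  (len 16)
[25] "101110101110101"  (len 15)

15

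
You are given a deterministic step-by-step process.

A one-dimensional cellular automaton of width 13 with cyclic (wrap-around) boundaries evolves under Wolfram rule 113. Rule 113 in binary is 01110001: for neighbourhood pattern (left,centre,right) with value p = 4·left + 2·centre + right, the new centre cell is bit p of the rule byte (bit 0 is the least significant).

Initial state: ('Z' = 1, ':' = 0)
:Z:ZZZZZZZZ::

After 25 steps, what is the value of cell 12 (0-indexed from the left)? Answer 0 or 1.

t=0: :Z:ZZZZZZZZ::
t=1: ::Z:::::::ZZZ
t=2: Z::ZZZZZZ:::Z
t=3: ZZ::::::ZZZ::
t=4: :ZZZZZZ:::ZZ:
t=5: ::::::ZZZ::ZZ
t=6: ZZZZZ:::ZZ::Z
t=7: ::::ZZZ::ZZ::
t=8: ZZZ:::ZZ::ZZZ
t=9: ::ZZZ::ZZ::::
t=10: Z:::ZZ::ZZZZZ
t=11: ZZZ::ZZ::::::
t=12: ::ZZ::ZZZZZZ:
t=13: Z::ZZ::::::ZZ
t=14: ZZ::ZZZZZZ:::
t=15: :ZZ::::::ZZZ:
t=16: ::ZZZZZZ:::ZZ
t=17: Z::::::ZZZ::Z
t=18: ZZZZZZ:::ZZ::
t=19: :::::ZZZ::ZZ:
t=20: ZZZZ:::ZZ::ZZ
t=21: :::ZZZ::ZZ:::
t=22: ZZ:::ZZ::ZZZZ
t=23: :ZZZ::ZZ:::::
t=24: :::ZZ::ZZZZZZ
t=25: ZZ::ZZ::::::Z

1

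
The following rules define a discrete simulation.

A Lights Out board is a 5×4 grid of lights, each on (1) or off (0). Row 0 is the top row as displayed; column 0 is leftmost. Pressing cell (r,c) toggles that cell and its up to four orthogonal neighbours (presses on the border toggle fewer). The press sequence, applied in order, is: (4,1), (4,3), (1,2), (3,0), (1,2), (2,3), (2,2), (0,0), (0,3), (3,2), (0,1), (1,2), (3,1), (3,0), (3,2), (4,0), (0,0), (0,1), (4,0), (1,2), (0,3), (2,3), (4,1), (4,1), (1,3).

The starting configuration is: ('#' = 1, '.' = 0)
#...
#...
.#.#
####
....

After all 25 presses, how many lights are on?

[0] #...
#...
.#.#
####
....
[1] #...
#...
.#.#
#.##
###.
[2] #...
#...
.#.#
#.#.
##.#
[3] #.#.
####
.###
#.#.
##.#
[4] #.#.
####
####
.##.
.#.#
[5] #...
#...
##.#
.##.
.#.#
[6] #...
#..#
###.
.###
.#.#
[7] #...
#.##
#..#
.#.#
.#.#
[8] .#..
..##
#..#
.#.#
.#.#
[9] .###
..#.
#..#
.#.#
.#.#
[10] .###
..#.
#.##
..#.
.###
[11] #..#
.##.
#.##
..#.
.###
[12] #.##
...#
#..#
..#.
.###
[13] #.##
...#
##.#
##..
..##
[14] #.##
...#
.#.#
....
#.##
[15] #.##
...#
.###
.###
#..#
[16] #.##
...#
.###
####
.#.#
[17] .###
#..#
.###
####
.#.#
[18] #..#
##.#
.###
####
.#.#
[19] #..#
##.#
.###
.###
#..#
[20] #.##
#.#.
.#.#
.###
#..#
[21] #...
#.##
.#.#
.###
#..#
[22] #...
#.#.
.##.
.##.
#..#
[23] #...
#.#.
.##.
..#.
.###
[24] #...
#.#.
.##.
.##.
#..#
[25] #..#
#..#
.###
.##.
#..#

11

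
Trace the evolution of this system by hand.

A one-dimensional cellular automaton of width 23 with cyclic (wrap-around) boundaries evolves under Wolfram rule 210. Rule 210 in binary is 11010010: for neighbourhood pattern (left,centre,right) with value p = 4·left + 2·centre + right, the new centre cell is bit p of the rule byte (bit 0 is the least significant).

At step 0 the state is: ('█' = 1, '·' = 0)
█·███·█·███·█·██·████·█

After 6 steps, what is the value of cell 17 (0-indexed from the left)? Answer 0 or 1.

0

step 0: █·███·█·███·█·██·████·█
step 1: █··██····██····█··███··
step 2: ·██·██··█·██··█·██·████
step 3: ··█··███···███···█··███
step 4: ██·██·███·█·███·█·██·██
step 5: ██··█··██····██····█··█
step 6: ████·██·██··█·██··█·██·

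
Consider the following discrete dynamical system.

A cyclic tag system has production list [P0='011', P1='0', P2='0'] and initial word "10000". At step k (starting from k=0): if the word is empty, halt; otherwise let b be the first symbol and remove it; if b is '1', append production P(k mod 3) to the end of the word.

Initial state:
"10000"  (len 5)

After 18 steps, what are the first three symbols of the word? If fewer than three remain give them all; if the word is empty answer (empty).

t=0: "10000"  (len 5)
t=1: "0000011"  (len 7)
t=2: "000011"  (len 6)
t=3: "00011"  (len 5)
t=4: "0011"  (len 4)
t=5: "011"  (len 3)
t=6: "11"  (len 2)
t=7: "1011"  (len 4)
t=8: "0110"  (len 4)
t=9: "110"  (len 3)
t=10: "10011"  (len 5)
t=11: "00110"  (len 5)
t=12: "0110"  (len 4)
t=13: "110"  (len 3)
t=14: "100"  (len 3)
t=15: "000"  (len 3)
t=16: "00"  (len 2)
t=17: "0"  (len 1)
t=18: (halted — word empty)

(empty)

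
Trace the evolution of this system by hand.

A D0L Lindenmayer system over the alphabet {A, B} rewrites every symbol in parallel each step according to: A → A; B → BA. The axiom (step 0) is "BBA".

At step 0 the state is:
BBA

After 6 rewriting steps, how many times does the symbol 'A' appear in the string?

13

0) BBA
1) BABAA
2) BAABAAA
3) BAAABAAAA
4) BAAAABAAAAA
5) BAAAAABAAAAAA
6) BAAAAAABAAAAAAA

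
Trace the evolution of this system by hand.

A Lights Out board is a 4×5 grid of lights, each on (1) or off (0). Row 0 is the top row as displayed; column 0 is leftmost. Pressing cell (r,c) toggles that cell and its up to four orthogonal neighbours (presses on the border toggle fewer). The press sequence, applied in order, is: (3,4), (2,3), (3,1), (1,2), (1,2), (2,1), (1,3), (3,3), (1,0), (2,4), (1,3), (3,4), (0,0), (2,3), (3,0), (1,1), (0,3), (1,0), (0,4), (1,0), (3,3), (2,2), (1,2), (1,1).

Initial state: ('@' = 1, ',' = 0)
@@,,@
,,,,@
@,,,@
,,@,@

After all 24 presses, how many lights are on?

t=0: @@,,@
,,,,@
@,,,@
,,@,@
t=1: @@,,@
,,,,@
@,,,,
,,@@,
t=2: @@,,@
,,,@@
@,@@@
,,@,,
t=3: @@,,@
,,,@@
@@@@@
@@,,,
t=4: @@@,@
,@@,@
@@,@@
@@,,,
t=5: @@,,@
,,,@@
@@@@@
@@,,,
t=6: @@,,@
,@,@@
,,,@@
@,,,,
t=7: @@,@@
,@@,,
,,,,@
@,,,,
t=8: @@,@@
,@@,,
,,,@@
@,@@@
t=9: ,@,@@
@,@,,
@,,@@
@,@@@
t=10: ,@,@@
@,@,@
@,,,,
@,@@,
t=11: ,@,,@
@,,@,
@,,@,
@,@@,
t=12: ,@,,@
@,,@,
@,,@@
@,@,@
t=13: @,,,@
,,,@,
@,,@@
@,@,@
t=14: @,,,@
,,,,,
@,@,,
@,@@@
t=15: @,,,@
,,,,,
,,@,,
,@@@@
t=16: @@,,@
@@@,,
,@@,,
,@@@@
t=17: @@@@,
@@@@,
,@@,,
,@@@@
t=18: ,@@@,
,,@@,
@@@,,
,@@@@
t=19: ,@@,@
,,@@@
@@@,,
,@@@@
t=20: @@@,@
@@@@@
,@@,,
,@@@@
t=21: @@@,@
@@@@@
,@@@,
,@,,,
t=22: @@@,@
@@,@@
,,,,,
,@@,,
t=23: @@,,@
@,@,@
,,@,,
,@@,,
t=24: @,,,@
,@,,@
,@@,,
,@@,,

8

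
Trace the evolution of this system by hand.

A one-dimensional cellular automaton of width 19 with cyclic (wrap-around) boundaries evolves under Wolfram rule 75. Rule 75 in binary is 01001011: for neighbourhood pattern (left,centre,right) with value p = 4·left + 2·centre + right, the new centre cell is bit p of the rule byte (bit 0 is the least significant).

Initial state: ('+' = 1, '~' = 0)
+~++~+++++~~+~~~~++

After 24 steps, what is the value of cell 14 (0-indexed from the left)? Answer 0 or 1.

1

0) +~++~+++++~~+~~~~++
1) +~++~+~~~+~+~~++++~
2) ~~++~~~++~~~~++~~+~
3) ++++~++++~+++++~+~~
4) +~~+~+~~+~+~~~+~~~+
5) +~+~~~~+~~~~++~~+++
6) +~~~+++~~+++++~++~~
7) ~~+++~+~++~~~+~++~+
8) ~++~+~~~++~++~~++~~
9) +++~~~++++~++~+++~+
10) ~~+~+++~~+~++~+~+~+
11) ~+~~+~+~+~~++~~~~~~
12) +~~+~~~~~~+++~+++++
13) +~+~~++++++~+~+~~~~
14) ~~~~++~~~~+~~~~~+++
15) ~+++++~+++~~+++++~+
16) ~+~~~+~+~+~++~~~+~~
17) +~~++~~~~~~++~++~~+
18) +~+++~+++++++~++~++
19) +~+~+~+~~~~~+~++~+~
20) ~~~~~~~~++++~~++~~~
21) +++++++++~~+~+++~++
22) ~~~~~~~~+~+~~+~+~+~
23) ++++++++~~~~+~~~~~~
24) +~~~~~~+~+++~~+++++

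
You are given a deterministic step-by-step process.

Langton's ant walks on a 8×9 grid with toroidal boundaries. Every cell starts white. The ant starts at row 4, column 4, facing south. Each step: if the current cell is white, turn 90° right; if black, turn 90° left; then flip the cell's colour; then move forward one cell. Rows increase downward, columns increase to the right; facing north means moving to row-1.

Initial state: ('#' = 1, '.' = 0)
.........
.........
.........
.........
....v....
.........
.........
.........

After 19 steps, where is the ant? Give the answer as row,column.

0) .........
.........
.........
.........
....v....
.........
.........
.........
1) .........
.........
.........
.........
...<#....
.........
.........
.........
2) .........
.........
.........
...^.....
...##....
.........
.........
.........
3) .........
.........
.........
...#>....
...##....
.........
.........
.........
4) .........
.........
.........
...##....
...#v....
.........
.........
.........
5) .........
.........
.........
...##....
...#.>...
.........
.........
.........
6) .........
.........
.........
...##....
...#.#...
.....v...
.........
.........
7) .........
.........
.........
...##....
...#.#...
....<#...
.........
.........
8) .........
.........
.........
...##....
...#^#...
....##...
.........
.........
9) .........
.........
.........
...##....
...##>...
....##...
.........
.........
10) .........
.........
.........
...##^...
...##....
....##...
.........
.........
11) .........
.........
.........
...###>..
...##....
....##...
.........
.........
12) .........
.........
.........
...####..
...##.v..
....##...
.........
.........
13) .........
.........
.........
...####..
...##<#..
....##...
.........
.........
14) .........
.........
.........
...##^#..
...####..
....##...
.........
.........
15) .........
.........
.........
...#<.#..
...####..
....##...
.........
.........
16) .........
.........
.........
...#..#..
...#v##..
....##...
.........
.........
17) .........
.........
.........
...#..#..
...#.>#..
....##...
.........
.........
18) .........
.........
.........
...#.^#..
...#..#..
....##...
.........
.........
19) .........
.........
.........
...#.#>..
...#..#..
....##...
.........
.........

3,6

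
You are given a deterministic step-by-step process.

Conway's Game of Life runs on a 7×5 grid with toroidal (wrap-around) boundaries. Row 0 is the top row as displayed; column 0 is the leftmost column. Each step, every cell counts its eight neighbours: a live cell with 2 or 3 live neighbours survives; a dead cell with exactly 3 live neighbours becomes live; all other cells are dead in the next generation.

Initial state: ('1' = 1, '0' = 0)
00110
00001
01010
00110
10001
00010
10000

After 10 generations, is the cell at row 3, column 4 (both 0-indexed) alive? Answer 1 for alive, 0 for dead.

t=0: 00110
00001
01010
00110
10001
00010
10000
t=1: 00011
00001
00011
11110
00101
10000
00111
t=2: 10100
10000
01000
11000
00101
11100
10100
t=3: 10001
10000
01000
11100
00111
10101
10111
t=4: 00000
11001
00100
10001
00000
00000
00100
t=5: 11000
11000
00010
00000
00000
00000
00000
t=6: 11000
11101
00000
00000
00000
00000
00000
t=7: 00101
00101
11000
00000
00000
00000
00000
t=8: 00000
00101
11000
00000
00000
00000
00000
t=9: 00000
11000
11000
00000
00000
00000
00000
t=10: 00000
11000
11000
00000
00000
00000
00000

0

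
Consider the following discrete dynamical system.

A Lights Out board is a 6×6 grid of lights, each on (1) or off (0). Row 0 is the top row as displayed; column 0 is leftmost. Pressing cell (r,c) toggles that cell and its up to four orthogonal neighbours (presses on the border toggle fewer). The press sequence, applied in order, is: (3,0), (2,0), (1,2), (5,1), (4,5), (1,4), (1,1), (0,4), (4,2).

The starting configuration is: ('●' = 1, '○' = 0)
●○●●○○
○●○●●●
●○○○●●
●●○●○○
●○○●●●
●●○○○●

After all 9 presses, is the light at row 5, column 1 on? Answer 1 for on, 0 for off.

[0] ●○●●○○
○●○●●●
●○○○●●
●●○●○○
●○○●●●
●●○○○●
[1] ●○●●○○
○●○●●●
○○○○●●
○○○●○○
○○○●●●
●●○○○●
[2] ●○●●○○
●●○●●●
●●○○●●
●○○●○○
○○○●●●
●●○○○●
[3] ●○○●○○
●○●○●●
●●●○●●
●○○●○○
○○○●●●
●●○○○●
[4] ●○○●○○
●○●○●●
●●●○●●
●○○●○○
○●○●●●
○○●○○●
[5] ●○○●○○
●○●○●●
●●●○●●
●○○●○●
○●○●○○
○○●○○○
[6] ●○○●●○
●○●●○○
●●●○○●
●○○●○●
○●○●○○
○○●○○○
[7] ●●○●●○
○●○●○○
●○●○○●
●○○●○●
○●○●○○
○○●○○○
[8] ●●○○○●
○●○●●○
●○●○○●
●○○●○●
○●○●○○
○○●○○○
[9] ●●○○○●
○●○●●○
●○●○○●
●○●●○●
○○●○○○
○○○○○○

0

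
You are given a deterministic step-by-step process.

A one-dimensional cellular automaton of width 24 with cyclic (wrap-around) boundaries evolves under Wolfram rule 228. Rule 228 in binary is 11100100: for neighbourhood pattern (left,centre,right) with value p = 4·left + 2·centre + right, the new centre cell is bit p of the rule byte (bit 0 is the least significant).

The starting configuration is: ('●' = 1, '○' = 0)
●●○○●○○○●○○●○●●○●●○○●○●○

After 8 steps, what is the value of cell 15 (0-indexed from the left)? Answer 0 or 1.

0) ●●○○●○○○●○○●○●●○●●○○●○●○
1) ○●○○●○○○●○○●●○●●○●○○●●●●
2) ●●○○●○○○●○○○●●○●●●○○○●●●
3) ●●○○●○○○●○○○○●●○●●○○○○●●
4) ●●○○●○○○●○○○○○●●○●○○○○○●
5) ●●○○●○○○●○○○○○○●●●○○○○○○
6) ○●○○●○○○●○○○○○○○●●○○○○○○
7) ○●○○●○○○●○○○○○○○○●○○○○○○
8) ○●○○●○○○●○○○○○○○○●○○○○○○

0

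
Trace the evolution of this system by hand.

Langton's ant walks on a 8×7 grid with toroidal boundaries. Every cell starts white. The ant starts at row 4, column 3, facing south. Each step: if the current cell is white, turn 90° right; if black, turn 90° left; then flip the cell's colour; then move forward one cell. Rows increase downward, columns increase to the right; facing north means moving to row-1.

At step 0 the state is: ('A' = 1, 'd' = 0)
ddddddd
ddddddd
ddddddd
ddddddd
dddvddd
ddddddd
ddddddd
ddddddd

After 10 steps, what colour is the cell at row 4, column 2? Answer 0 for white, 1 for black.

step 0: ddddddd
ddddddd
ddddddd
ddddddd
dddvddd
ddddddd
ddddddd
ddddddd
step 1: ddddddd
ddddddd
ddddddd
ddddddd
dd<Addd
ddddddd
ddddddd
ddddddd
step 2: ddddddd
ddddddd
ddddddd
dd^dddd
ddAAddd
ddddddd
ddddddd
ddddddd
step 3: ddddddd
ddddddd
ddddddd
ddA>ddd
ddAAddd
ddddddd
ddddddd
ddddddd
step 4: ddddddd
ddddddd
ddddddd
ddAAddd
ddAvddd
ddddddd
ddddddd
ddddddd
step 5: ddddddd
ddddddd
ddddddd
ddAAddd
ddAd>dd
ddddddd
ddddddd
ddddddd
step 6: ddddddd
ddddddd
ddddddd
ddAAddd
ddAdAdd
ddddvdd
ddddddd
ddddddd
step 7: ddddddd
ddddddd
ddddddd
ddAAddd
ddAdAdd
ddd<Add
ddddddd
ddddddd
step 8: ddddddd
ddddddd
ddddddd
ddAAddd
ddA^Add
dddAAdd
ddddddd
ddddddd
step 9: ddddddd
ddddddd
ddddddd
ddAAddd
ddAA>dd
dddAAdd
ddddddd
ddddddd
step 10: ddddddd
ddddddd
ddddddd
ddAA^dd
ddAAddd
dddAAdd
ddddddd
ddddddd

1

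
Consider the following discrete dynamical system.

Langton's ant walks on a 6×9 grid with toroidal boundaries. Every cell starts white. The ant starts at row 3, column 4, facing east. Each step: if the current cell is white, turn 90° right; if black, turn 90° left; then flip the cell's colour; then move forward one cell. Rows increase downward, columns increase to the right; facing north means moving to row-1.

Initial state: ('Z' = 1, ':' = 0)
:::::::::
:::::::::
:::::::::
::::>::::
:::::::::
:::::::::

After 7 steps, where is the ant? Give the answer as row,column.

t=0: :::::::::
:::::::::
:::::::::
::::>::::
:::::::::
:::::::::
t=1: :::::::::
:::::::::
:::::::::
::::Z::::
::::v::::
:::::::::
t=2: :::::::::
:::::::::
:::::::::
::::Z::::
:::<Z::::
:::::::::
t=3: :::::::::
:::::::::
:::::::::
:::^Z::::
:::ZZ::::
:::::::::
t=4: :::::::::
:::::::::
:::::::::
:::Z>::::
:::ZZ::::
:::::::::
t=5: :::::::::
:::::::::
::::^::::
:::Z:::::
:::ZZ::::
:::::::::
t=6: :::::::::
:::::::::
::::Z>:::
:::Z:::::
:::ZZ::::
:::::::::
t=7: :::::::::
:::::::::
::::ZZ:::
:::Z:v:::
:::ZZ::::
:::::::::

3,5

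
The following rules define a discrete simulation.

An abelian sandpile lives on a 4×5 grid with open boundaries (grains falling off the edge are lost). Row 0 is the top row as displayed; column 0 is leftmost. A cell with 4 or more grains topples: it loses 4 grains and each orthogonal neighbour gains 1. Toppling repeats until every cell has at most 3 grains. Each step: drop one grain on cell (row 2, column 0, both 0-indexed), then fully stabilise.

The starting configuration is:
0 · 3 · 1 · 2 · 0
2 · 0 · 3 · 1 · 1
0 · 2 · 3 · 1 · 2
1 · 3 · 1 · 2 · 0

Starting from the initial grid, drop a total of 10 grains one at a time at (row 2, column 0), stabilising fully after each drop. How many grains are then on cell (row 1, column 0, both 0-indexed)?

k=0  0 · 3 · 1 · 2 · 0
2 · 0 · 3 · 1 · 1
0 · 2 · 3 · 1 · 2
1 · 3 · 1 · 2 · 0
k=1  0 · 3 · 1 · 2 · 0
2 · 0 · 3 · 1 · 1
1 · 2 · 3 · 1 · 2
1 · 3 · 1 · 2 · 0
k=2  0 · 3 · 1 · 2 · 0
2 · 0 · 3 · 1 · 1
2 · 2 · 3 · 1 · 2
1 · 3 · 1 · 2 · 0
k=3  0 · 3 · 1 · 2 · 0
2 · 0 · 3 · 1 · 1
3 · 2 · 3 · 1 · 2
1 · 3 · 1 · 2 · 0
k=4  0 · 3 · 1 · 2 · 0
3 · 0 · 3 · 1 · 1
0 · 3 · 3 · 1 · 2
2 · 3 · 1 · 2 · 0
k=5  0 · 3 · 1 · 2 · 0
3 · 0 · 3 · 1 · 1
1 · 3 · 3 · 1 · 2
2 · 3 · 1 · 2 · 0
k=6  0 · 3 · 1 · 2 · 0
3 · 0 · 3 · 1 · 1
2 · 3 · 3 · 1 · 2
2 · 3 · 1 · 2 · 0
k=7  0 · 3 · 1 · 2 · 0
3 · 0 · 3 · 1 · 1
3 · 3 · 3 · 1 · 2
2 · 3 · 1 · 2 · 0
k=8  1 · 3 · 2 · 2 · 0
0 · 3 · 0 · 2 · 1
3 · 2 · 1 · 2 · 2
0 · 1 · 3 · 2 · 0
k=9  1 · 3 · 2 · 2 · 0
1 · 3 · 0 · 2 · 1
0 · 3 · 1 · 2 · 2
1 · 1 · 3 · 2 · 0
k=10  1 · 3 · 2 · 2 · 0
1 · 3 · 0 · 2 · 1
1 · 3 · 1 · 2 · 2
1 · 1 · 3 · 2 · 0

1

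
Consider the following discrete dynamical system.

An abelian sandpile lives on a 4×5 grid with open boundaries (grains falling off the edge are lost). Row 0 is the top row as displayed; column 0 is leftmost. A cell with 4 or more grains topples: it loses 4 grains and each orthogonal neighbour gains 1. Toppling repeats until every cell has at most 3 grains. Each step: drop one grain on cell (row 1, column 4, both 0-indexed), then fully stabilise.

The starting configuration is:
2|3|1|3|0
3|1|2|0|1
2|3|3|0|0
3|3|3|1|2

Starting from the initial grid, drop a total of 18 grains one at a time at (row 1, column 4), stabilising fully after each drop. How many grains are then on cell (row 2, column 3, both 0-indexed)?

step 0: 2|3|1|3|0
3|1|2|0|1
2|3|3|0|0
3|3|3|1|2
step 1: 2|3|1|3|0
3|1|2|0|2
2|3|3|0|0
3|3|3|1|2
step 2: 2|3|1|3|0
3|1|2|0|3
2|3|3|0|0
3|3|3|1|2
step 3: 2|3|1|3|1
3|1|2|1|0
2|3|3|0|1
3|3|3|1|2
step 4: 2|3|1|3|1
3|1|2|1|1
2|3|3|0|1
3|3|3|1|2
step 5: 2|3|1|3|1
3|1|2|1|2
2|3|3|0|1
3|3|3|1|2
step 6: 2|3|1|3|1
3|1|2|1|3
2|3|3|0|1
3|3|3|1|2
step 7: 2|3|1|3|2
3|1|2|2|0
2|3|3|0|2
3|3|3|1|2
step 8: 2|3|1|3|2
3|1|2|2|1
2|3|3|0|2
3|3|3|1|2
step 9: 2|3|1|3|2
3|1|2|2|2
2|3|3|0|2
3|3|3|1|2
step 10: 2|3|1|3|2
3|1|2|2|3
2|3|3|0|2
3|3|3|1|2
step 11: 2|3|1|3|3
3|1|2|3|0
2|3|3|0|3
3|3|3|1|2
step 12: 2|3|1|3|3
3|1|2|3|1
2|3|3|0|3
3|3|3|1|2
step 13: 2|3|1|3|3
3|1|2|3|2
2|3|3|0|3
3|3|3|1|2
step 14: 2|3|1|3|3
3|1|2|3|3
2|3|3|0|3
3|3|3|1|2
step 15: 2|3|2|1|1
3|1|3|1|3
2|3|3|2|0
3|3|3|1|3
step 16: 2|3|2|1|2
3|1|3|2|0
2|3|3|2|1
3|3|3|1|3
step 17: 2|3|2|1|2
3|1|3|2|1
2|3|3|2|1
3|3|3|1|3
step 18: 2|3|2|1|2
3|1|3|2|2
2|3|3|2|1
3|3|3|1|3

2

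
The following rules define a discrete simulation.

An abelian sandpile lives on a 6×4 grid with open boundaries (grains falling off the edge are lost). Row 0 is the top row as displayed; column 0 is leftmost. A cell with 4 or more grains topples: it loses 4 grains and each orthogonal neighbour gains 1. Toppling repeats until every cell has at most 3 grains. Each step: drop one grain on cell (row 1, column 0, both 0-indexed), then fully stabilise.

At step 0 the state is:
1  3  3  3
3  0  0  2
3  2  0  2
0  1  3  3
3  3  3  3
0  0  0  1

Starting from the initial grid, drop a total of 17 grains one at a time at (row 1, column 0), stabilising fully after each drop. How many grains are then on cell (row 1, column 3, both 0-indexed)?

[0] 1  3  3  3
3  0  0  2
3  2  0  2
0  1  3  3
3  3  3  3
0  0  0  1
[1] 2  3  3  3
1  1  0  2
0  3  0  2
1  1  3  3
3  3  3  3
0  0  0  1
[2] 2  3  3  3
2  1  0  2
0  3  0  2
1  1  3  3
3  3  3  3
0  0  0  1
[3] 2  3  3  3
3  1  0  2
0  3  0  2
1  1  3  3
3  3  3  3
0  0  0  1
[4] 3  3  3  3
0  2  0  2
1  3  0  2
1  1  3  3
3  3  3  3
0  0  0  1
[5] 3  3  3  3
1  2  0  2
1  3  0  2
1  1  3  3
3  3  3  3
0  0  0  1
[6] 3  3  3  3
2  2  0  2
1  3  0  2
1  1  3  3
3  3  3  3
0  0  0  1
[7] 3  3  3  3
3  2  0  2
1  3  0  2
1  1  3  3
3  3  3  3
0  0  0  1
[8] 1  2  1  0
2  1  2  3
3  0  1  2
1  2  3  3
3  3  3  3
0  0  0  1
[9] 1  2  1  0
3  1  2  3
3  0  1  2
1  2  3  3
3  3  3  3
0  0  0  1
[10] 2  2  1  0
1  2  2  3
0  1  1  2
2  2  3  3
3  3  3  3
0  0  0  1
[11] 2  2  1  0
2  2  2  3
0  1  1  2
2  2  3  3
3  3  3  3
0  0  0  1
[12] 2  2  1  0
3  2  2  3
0  1  1  2
2  2  3  3
3  3  3  3
0  0  0  1
[13] 3  2  1  0
0  3  2  3
1  1  1  2
2  2  3  3
3  3  3  3
0  0  0  1
[14] 3  2  1  0
1  3  2  3
1  1  1  2
2  2  3  3
3  3  3  3
0  0  0  1
[15] 3  2  1  0
2  3  2  3
1  1  1  2
2  2  3  3
3  3  3  3
0  0  0  1
[16] 3  2  1  0
3  3  2  3
1  1  1  2
2  2  3  3
3  3  3  3
0  0  0  1
[17] 1  0  2  0
2  1  3  3
2  2  1  2
2  2  3  3
3  3  3  3
0  0  0  1

3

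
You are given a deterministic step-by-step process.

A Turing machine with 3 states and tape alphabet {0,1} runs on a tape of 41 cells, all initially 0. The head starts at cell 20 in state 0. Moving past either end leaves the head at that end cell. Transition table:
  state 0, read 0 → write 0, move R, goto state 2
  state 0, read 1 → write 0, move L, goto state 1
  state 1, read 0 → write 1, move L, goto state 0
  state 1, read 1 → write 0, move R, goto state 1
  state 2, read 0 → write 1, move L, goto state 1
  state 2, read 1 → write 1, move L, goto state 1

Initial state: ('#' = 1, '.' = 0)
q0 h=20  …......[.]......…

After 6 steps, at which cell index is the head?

18

k=0  q0 h=20  …......[.]......…
k=1  q2 h=21  …......[.]......…
k=2  q1 h=20  …......[.]#.....…
k=3  q0 h=19  …......[.]##....…
k=4  q2 h=20  …......[#]#.....…
k=5  q1 h=19  …......[.]##....…
k=6  q0 h=18  …......[.]###...…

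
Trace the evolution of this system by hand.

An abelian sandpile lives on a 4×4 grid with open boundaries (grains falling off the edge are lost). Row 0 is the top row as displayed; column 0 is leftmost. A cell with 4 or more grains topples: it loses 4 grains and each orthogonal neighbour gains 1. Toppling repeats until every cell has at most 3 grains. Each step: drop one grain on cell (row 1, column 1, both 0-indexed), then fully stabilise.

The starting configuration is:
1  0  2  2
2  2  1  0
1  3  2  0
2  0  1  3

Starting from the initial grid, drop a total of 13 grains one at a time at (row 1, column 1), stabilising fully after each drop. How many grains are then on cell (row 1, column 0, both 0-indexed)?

k=0  1  0  2  2
2  2  1  0
1  3  2  0
2  0  1  3
k=1  1  0  2  2
2  3  1  0
1  3  2  0
2  0  1  3
k=2  1  1  2  2
3  1  2  0
2  0  3  0
2  1  1  3
k=3  1  1  2  2
3  2  2  0
2  0  3  0
2  1  1  3
k=4  1  1  2  2
3  3  2  0
2  0  3  0
2  1  1  3
k=5  2  2  2  2
0  1  3  0
3  1  3  0
2  1  1  3
k=6  2  2  2  2
0  2  3  0
3  1  3  0
2  1  1  3
k=7  2  2  2  2
0  3  3  0
3  1  3  0
2  1  1  3
k=8  2  3  3  2
1  1  1  1
3  3  0  1
2  1  2  3
k=9  2  3  3  2
1  2  1  1
3  3  0  1
2  1  2  3
k=10  2  3  3  2
1  3  1  1
3  3  0  1
2  1  2  3
k=11  3  1  0  3
3  2  3  1
0  1  1  1
3  2  2  3
k=12  3  1  0  3
3  3  3  1
0  1  1  1
3  2  2  3
k=13  0  3  1  3
1  2  0  2
1  2  2  1
3  2  2  3

1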